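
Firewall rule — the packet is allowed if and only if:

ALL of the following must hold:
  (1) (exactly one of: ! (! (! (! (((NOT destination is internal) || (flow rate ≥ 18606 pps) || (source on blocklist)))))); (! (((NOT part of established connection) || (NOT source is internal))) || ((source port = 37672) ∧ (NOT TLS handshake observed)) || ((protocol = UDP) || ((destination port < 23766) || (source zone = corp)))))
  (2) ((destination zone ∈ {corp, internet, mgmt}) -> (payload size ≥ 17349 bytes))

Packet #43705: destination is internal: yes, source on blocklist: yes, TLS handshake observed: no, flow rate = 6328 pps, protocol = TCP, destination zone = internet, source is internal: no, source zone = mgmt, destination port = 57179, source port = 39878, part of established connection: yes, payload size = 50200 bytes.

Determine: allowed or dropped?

Allowed

Atomic conditions:
  NOT destination is internal: yes → false
  flow rate ≥ 18606 pps: 6328 ≥ 18606 is false
  source on blocklist: yes → true
  NOT part of established connection: yes → false
  NOT source is internal: no → true
  source port = 37672: 39878 == 37672 is false
  NOT TLS handshake observed: no → true
  protocol = UDP: TCP == UDP is false
  destination port < 23766: 57179 < 23766 is false
  source zone = corp: mgmt == corp is false
  destination zone ∈ {corp, internet, mgmt}: internet is in the set → true
  payload size ≥ 17349 bytes: 50200 ≥ 17349 is true
Combine:
[1.1.1.1.1.1] false OR false OR true = true
[1.1.1.1.1] NOT true = false
[1.1.1.1] NOT false = true
[1.1.1] NOT true = false
[1.1] NOT false = true
[1.2.1.1] false OR true = true
[1.2.1] NOT true = false
[1.2.2] false AND true = false
[1.2.3.2] false OR false = false
[1.2.3] false OR false = false
[1.2] false OR false OR false = false
[1] exactly-one(true, false) = true
[2] true → true = true
[root] true AND true = true
Overall: true → allowed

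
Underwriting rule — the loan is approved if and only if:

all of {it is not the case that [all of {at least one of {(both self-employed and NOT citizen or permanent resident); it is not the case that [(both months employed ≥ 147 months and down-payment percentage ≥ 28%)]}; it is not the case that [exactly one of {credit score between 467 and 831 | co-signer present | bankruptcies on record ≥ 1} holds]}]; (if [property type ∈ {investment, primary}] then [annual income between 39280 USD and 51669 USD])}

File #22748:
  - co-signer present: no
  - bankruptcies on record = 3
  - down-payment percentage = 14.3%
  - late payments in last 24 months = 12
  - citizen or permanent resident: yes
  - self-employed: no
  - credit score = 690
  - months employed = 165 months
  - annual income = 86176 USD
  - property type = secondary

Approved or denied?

Atomic conditions:
  self-employed: no → false
  NOT citizen or permanent resident: yes → false
  months employed ≥ 147 months: 165 ≥ 147 is true
  down-payment percentage ≥ 28%: 14.3 ≥ 28 is false
  credit score between 467 and 831: 690 in [467, 831] is true
  co-signer present: no → false
  bankruptcies on record ≥ 1: 3 ≥ 1 is true
  property type ∈ {investment, primary}: secondary is not in the set → false
  annual income between 39280 USD and 51669 USD: 86176 in [39280, 51669] is false
Combine:
[1.1.1.1] false AND false = false
[1.1.1.2.1] true AND false = false
[1.1.1.2] NOT false = true
[1.1.1] false OR true = true
[1.1.2.1] exactly-one(true, false, true) = false
[1.1.2] NOT false = true
[1.1] true AND true = true
[1] NOT true = false
[2] false → false (antecedent false ⇒ implication holds) = true
[root] false AND true = false
Overall: false → denied

Denied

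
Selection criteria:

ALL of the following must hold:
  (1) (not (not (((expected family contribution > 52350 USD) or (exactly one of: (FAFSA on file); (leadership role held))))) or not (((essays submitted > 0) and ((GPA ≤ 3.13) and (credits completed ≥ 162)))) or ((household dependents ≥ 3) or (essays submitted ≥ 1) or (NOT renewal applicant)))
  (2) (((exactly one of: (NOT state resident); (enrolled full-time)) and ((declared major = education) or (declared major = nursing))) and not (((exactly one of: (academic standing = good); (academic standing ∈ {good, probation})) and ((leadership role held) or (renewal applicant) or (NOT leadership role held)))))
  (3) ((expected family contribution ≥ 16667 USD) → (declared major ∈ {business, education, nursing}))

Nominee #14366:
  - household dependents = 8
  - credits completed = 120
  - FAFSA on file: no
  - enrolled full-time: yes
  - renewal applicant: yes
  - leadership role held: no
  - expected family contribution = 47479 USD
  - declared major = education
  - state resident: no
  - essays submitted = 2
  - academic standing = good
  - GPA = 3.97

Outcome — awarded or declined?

Declined

Atomic conditions:
  expected family contribution > 52350 USD: 47479 > 52350 is false
  FAFSA on file: no → false
  leadership role held: no → false
  essays submitted > 0: 2 > 0 is true
  GPA ≤ 3.13: 3.97 ≤ 3.13 is false
  credits completed ≥ 162: 120 ≥ 162 is false
  household dependents ≥ 3: 8 ≥ 3 is true
  essays submitted ≥ 1: 2 ≥ 1 is true
  NOT renewal applicant: yes → false
  NOT state resident: no → true
  enrolled full-time: yes → true
  declared major = education: education == education is true
  declared major = nursing: education == nursing is false
  academic standing = good: good == good is true
  academic standing ∈ {good, probation}: good is in the set → true
  renewal applicant: yes → true
  NOT leadership role held: no → true
  expected family contribution ≥ 16667 USD: 47479 ≥ 16667 is true
  declared major ∈ {business, education, nursing}: education is in the set → true
Combine:
[1.1.1.1.2] exactly-one(false, false) = false
[1.1.1.1] false OR false = false
[1.1.1] NOT false = true
[1.1] NOT true = false
[1.2.1.2] false AND false = false
[1.2.1] true AND false = false
[1.2] NOT false = true
[1.3] true OR true OR false = true
[1] false OR true OR true = true
[2.1.1] exactly-one(true, true) = false
[2.1.2] true OR false = true
[2.1] false AND true = false
[2.2.1.1] exactly-one(true, true) = false
[2.2.1.2] false OR true OR true = true
[2.2.1] false AND true = false
[2.2] NOT false = true
[2] false AND true = false
[3] true → true = true
[root] true AND false AND true = false
Overall: false → declined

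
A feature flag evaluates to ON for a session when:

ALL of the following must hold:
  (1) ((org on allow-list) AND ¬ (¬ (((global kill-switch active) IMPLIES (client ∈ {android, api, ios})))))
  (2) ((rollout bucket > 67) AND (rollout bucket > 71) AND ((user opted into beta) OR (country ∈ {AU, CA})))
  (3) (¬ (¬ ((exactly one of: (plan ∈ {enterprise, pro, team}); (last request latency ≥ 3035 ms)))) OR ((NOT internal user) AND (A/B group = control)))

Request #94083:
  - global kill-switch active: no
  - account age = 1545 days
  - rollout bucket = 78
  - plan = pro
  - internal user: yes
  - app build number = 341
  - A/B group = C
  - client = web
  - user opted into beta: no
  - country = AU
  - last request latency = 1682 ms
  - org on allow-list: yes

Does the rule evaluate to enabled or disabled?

Enabled

Atomic conditions:
  org on allow-list: yes → true
  global kill-switch active: no → false
  client ∈ {android, api, ios}: web is not in the set → false
  rollout bucket > 67: 78 > 67 is true
  rollout bucket > 71: 78 > 71 is true
  user opted into beta: no → false
  country ∈ {AU, CA}: AU is in the set → true
  plan ∈ {enterprise, pro, team}: pro is in the set → true
  last request latency ≥ 3035 ms: 1682 ≥ 3035 is false
  NOT internal user: yes → false
  A/B group = control: C == control is false
Combine:
[1.2.1.1] false → false (antecedent false ⇒ implication holds) = true
[1.2.1] NOT true = false
[1.2] NOT false = true
[1] true AND true = true
[2.3] false OR true = true
[2] true AND true AND true = true
[3.1.1.1] exactly-one(true, false) = true
[3.1.1] NOT true = false
[3.1] NOT false = true
[3.2] false AND false = false
[3] true OR false = true
[root] true AND true AND true = true
Overall: true → enabled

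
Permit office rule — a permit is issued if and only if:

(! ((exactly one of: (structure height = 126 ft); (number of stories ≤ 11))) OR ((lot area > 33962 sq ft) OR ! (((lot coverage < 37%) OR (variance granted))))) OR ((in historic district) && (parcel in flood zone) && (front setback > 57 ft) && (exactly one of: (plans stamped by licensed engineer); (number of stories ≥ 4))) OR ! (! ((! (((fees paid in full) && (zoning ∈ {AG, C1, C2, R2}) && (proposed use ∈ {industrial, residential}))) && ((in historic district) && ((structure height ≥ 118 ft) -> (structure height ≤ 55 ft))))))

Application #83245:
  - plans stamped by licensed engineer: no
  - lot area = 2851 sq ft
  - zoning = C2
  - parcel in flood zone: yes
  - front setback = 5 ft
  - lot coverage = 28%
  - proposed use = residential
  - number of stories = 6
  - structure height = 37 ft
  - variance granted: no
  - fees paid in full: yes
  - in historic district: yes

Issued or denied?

Atomic conditions:
  structure height = 126 ft: 37 == 126 is false
  number of stories ≤ 11: 6 ≤ 11 is true
  lot area > 33962 sq ft: 2851 > 33962 is false
  lot coverage < 37%: 28 < 37 is true
  variance granted: no → false
  in historic district: yes → true
  parcel in flood zone: yes → true
  front setback > 57 ft: 5 > 57 is false
  plans stamped by licensed engineer: no → false
  number of stories ≥ 4: 6 ≥ 4 is true
  fees paid in full: yes → true
  zoning ∈ {AG, C1, C2, R2}: C2 is in the set → true
  proposed use ∈ {industrial, residential}: residential is in the set → true
  structure height ≥ 118 ft: 37 ≥ 118 is false
  structure height ≤ 55 ft: 37 ≤ 55 is true
Combine:
[1.1.1] exactly-one(false, true) = true
[1.1] NOT true = false
[1.2.2.1] true OR false = true
[1.2.2] NOT true = false
[1.2] false OR false = false
[1] false OR false = false
[2.4] exactly-one(false, true) = true
[2] true AND true AND false AND true = false
[3.1.1.1.1] true AND true AND true = true
[3.1.1.1] NOT true = false
[3.1.1.2.2] false → true (antecedent false ⇒ implication holds) = true
[3.1.1.2] true AND true = true
[3.1.1] false AND true = false
[3.1] NOT false = true
[3] NOT true = false
[root] false OR false OR false = false
Overall: false → denied

Denied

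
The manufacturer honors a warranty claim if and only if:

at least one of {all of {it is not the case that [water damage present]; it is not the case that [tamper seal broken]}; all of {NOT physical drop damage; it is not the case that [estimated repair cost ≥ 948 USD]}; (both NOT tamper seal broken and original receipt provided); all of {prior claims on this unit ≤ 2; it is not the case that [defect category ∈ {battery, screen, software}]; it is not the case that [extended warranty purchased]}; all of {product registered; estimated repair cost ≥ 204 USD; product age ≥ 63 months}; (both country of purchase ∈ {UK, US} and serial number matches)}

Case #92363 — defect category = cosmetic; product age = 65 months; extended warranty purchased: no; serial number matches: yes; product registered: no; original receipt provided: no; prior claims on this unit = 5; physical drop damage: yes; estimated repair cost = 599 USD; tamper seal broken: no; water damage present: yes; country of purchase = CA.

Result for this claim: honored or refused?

Refused

Atomic conditions:
  water damage present: yes → true
  tamper seal broken: no → false
  NOT physical drop damage: yes → false
  estimated repair cost ≥ 948 USD: 599 ≥ 948 is false
  NOT tamper seal broken: no → true
  original receipt provided: no → false
  prior claims on this unit ≤ 2: 5 ≤ 2 is false
  defect category ∈ {battery, screen, software}: cosmetic is not in the set → false
  extended warranty purchased: no → false
  product registered: no → false
  estimated repair cost ≥ 204 USD: 599 ≥ 204 is true
  product age ≥ 63 months: 65 ≥ 63 is true
  country of purchase ∈ {UK, US}: CA is not in the set → false
  serial number matches: yes → true
Combine:
[1.1] NOT true = false
[1.2] NOT false = true
[1] false AND true = false
[2.2] NOT false = true
[2] false AND true = false
[3] true AND false = false
[4.2] NOT false = true
[4.3] NOT false = true
[4] false AND true AND true = false
[5] false AND true AND true = false
[6] false AND true = false
[root] false OR false OR false OR false OR false OR false = false
Overall: false → refused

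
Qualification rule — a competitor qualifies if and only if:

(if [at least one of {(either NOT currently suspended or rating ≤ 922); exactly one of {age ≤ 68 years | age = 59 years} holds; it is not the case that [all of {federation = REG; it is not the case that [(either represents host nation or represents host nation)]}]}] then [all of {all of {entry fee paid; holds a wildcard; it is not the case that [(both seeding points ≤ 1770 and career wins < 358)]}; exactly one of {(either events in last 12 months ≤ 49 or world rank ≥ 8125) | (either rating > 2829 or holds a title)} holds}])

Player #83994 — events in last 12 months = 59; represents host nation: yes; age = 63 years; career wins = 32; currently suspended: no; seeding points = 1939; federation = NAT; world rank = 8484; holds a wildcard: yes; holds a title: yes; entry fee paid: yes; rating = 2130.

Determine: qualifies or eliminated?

Atomic conditions:
  NOT currently suspended: no → true
  rating ≤ 922: 2130 ≤ 922 is false
  age ≤ 68 years: 63 ≤ 68 is true
  age = 59 years: 63 == 59 is false
  federation = REG: NAT == REG is false
  represents host nation: yes → true
  entry fee paid: yes → true
  holds a wildcard: yes → true
  seeding points ≤ 1770: 1939 ≤ 1770 is false
  career wins < 358: 32 < 358 is true
  events in last 12 months ≤ 49: 59 ≤ 49 is false
  world rank ≥ 8125: 8484 ≥ 8125 is true
  rating > 2829: 2130 > 2829 is false
  holds a title: yes → true
Combine:
[1.1] true OR false = true
[1.2] exactly-one(true, false) = true
[1.3.1.2.1] true OR true = true
[1.3.1.2] NOT true = false
[1.3.1] false AND false = false
[1.3] NOT false = true
[1] true OR true OR true = true
[2.1.3.1] false AND true = false
[2.1.3] NOT false = true
[2.1] true AND true AND true = true
[2.2.1] false OR true = true
[2.2.2] false OR true = true
[2.2] exactly-one(true, true) = false
[2] true AND false = false
[root] true → false = false
Overall: false → eliminated

Eliminated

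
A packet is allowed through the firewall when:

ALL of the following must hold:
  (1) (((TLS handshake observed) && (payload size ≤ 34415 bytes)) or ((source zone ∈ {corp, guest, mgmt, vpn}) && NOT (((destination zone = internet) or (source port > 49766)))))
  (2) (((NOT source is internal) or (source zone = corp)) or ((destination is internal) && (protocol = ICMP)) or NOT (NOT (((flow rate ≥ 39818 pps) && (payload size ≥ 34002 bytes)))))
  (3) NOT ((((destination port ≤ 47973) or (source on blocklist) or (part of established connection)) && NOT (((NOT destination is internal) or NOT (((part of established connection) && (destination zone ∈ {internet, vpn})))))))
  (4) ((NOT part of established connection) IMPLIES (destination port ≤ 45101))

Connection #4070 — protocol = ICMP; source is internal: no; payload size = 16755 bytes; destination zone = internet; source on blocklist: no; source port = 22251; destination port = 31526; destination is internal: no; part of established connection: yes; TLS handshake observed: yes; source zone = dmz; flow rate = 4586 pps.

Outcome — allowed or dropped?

Atomic conditions:
  TLS handshake observed: yes → true
  payload size ≤ 34415 bytes: 16755 ≤ 34415 is true
  source zone ∈ {corp, guest, mgmt, vpn}: dmz is not in the set → false
  destination zone = internet: internet == internet is true
  source port > 49766: 22251 > 49766 is false
  NOT source is internal: no → true
  source zone = corp: dmz == corp is false
  destination is internal: no → false
  protocol = ICMP: ICMP == ICMP is true
  flow rate ≥ 39818 pps: 4586 ≥ 39818 is false
  payload size ≥ 34002 bytes: 16755 ≥ 34002 is false
  destination port ≤ 47973: 31526 ≤ 47973 is true
  source on blocklist: no → false
  part of established connection: yes → true
  NOT destination is internal: no → true
  destination zone ∈ {internet, vpn}: internet is in the set → true
  NOT part of established connection: yes → false
  destination port ≤ 45101: 31526 ≤ 45101 is true
Combine:
[1.1] true AND true = true
[1.2.2.1] true OR false = true
[1.2.2] NOT true = false
[1.2] false AND false = false
[1] true OR false = true
[2.1] true OR false = true
[2.2] false AND true = false
[2.3.1.1] false AND false = false
[2.3.1] NOT false = true
[2.3] NOT true = false
[2] true OR false OR false = true
[3.1.1] true OR false OR true = true
[3.1.2.1.2.1] true AND true = true
[3.1.2.1.2] NOT true = false
[3.1.2.1] true OR false = true
[3.1.2] NOT true = false
[3.1] true AND false = false
[3] NOT false = true
[4] false → true (antecedent false ⇒ implication holds) = true
[root] true AND true AND true AND true = true
Overall: true → allowed

Allowed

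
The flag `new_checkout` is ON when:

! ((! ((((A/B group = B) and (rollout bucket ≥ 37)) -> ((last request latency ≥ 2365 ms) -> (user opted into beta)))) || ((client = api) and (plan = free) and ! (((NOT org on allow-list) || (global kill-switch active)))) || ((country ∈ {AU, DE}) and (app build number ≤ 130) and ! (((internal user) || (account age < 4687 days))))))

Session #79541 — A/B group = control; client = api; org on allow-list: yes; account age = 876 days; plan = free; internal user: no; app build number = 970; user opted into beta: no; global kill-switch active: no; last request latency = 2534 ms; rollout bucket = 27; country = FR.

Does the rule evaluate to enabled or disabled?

Atomic conditions:
  A/B group = B: control == B is false
  rollout bucket ≥ 37: 27 ≥ 37 is false
  last request latency ≥ 2365 ms: 2534 ≥ 2365 is true
  user opted into beta: no → false
  client = api: api == api is true
  plan = free: free == free is true
  NOT org on allow-list: yes → false
  global kill-switch active: no → false
  country ∈ {AU, DE}: FR is not in the set → false
  app build number ≤ 130: 970 ≤ 130 is false
  internal user: no → false
  account age < 4687 days: 876 < 4687 is true
Combine:
[1.1.1.1] false AND false = false
[1.1.1.2] true → false = false
[1.1.1] false → false (antecedent false ⇒ implication holds) = true
[1.1] NOT true = false
[1.2.3.1] false OR false = false
[1.2.3] NOT false = true
[1.2] true AND true AND true = true
[1.3.3.1] false OR true = true
[1.3.3] NOT true = false
[1.3] false AND false AND false = false
[1] false OR true OR false = true
[root] NOT true = false
Overall: false → disabled

Disabled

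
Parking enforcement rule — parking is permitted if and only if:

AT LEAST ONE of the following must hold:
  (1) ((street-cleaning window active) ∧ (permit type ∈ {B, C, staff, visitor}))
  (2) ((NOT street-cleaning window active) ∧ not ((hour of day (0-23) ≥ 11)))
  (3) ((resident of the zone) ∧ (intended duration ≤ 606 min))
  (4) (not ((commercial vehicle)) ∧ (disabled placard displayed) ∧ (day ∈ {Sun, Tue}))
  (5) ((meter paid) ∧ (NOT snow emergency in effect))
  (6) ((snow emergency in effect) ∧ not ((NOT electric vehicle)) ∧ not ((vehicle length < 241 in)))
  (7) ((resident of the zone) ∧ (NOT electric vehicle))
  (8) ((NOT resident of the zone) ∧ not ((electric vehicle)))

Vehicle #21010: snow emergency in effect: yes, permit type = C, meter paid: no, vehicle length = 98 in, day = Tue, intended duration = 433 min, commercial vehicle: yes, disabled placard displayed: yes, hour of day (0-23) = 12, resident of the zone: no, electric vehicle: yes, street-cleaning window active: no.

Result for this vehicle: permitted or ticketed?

Ticketed

Atomic conditions:
  street-cleaning window active: no → false
  permit type ∈ {B, C, staff, visitor}: C is in the set → true
  NOT street-cleaning window active: no → true
  hour of day (0-23) ≥ 11: 12 ≥ 11 is true
  resident of the zone: no → false
  intended duration ≤ 606 min: 433 ≤ 606 is true
  commercial vehicle: yes → true
  disabled placard displayed: yes → true
  day ∈ {Sun, Tue}: Tue is in the set → true
  meter paid: no → false
  NOT snow emergency in effect: yes → false
  snow emergency in effect: yes → true
  NOT electric vehicle: yes → false
  vehicle length < 241 in: 98 < 241 is true
  NOT resident of the zone: no → true
  electric vehicle: yes → true
Combine:
[1] false AND true = false
[2.2] NOT true = false
[2] true AND false = false
[3] false AND true = false
[4.1] NOT true = false
[4] false AND true AND true = false
[5] false AND false = false
[6.2] NOT false = true
[6.3] NOT true = false
[6] true AND true AND false = false
[7] false AND false = false
[8.2] NOT true = false
[8] true AND false = false
[root] false OR false OR false OR false OR false OR false OR false OR false = false
Overall: false → ticketed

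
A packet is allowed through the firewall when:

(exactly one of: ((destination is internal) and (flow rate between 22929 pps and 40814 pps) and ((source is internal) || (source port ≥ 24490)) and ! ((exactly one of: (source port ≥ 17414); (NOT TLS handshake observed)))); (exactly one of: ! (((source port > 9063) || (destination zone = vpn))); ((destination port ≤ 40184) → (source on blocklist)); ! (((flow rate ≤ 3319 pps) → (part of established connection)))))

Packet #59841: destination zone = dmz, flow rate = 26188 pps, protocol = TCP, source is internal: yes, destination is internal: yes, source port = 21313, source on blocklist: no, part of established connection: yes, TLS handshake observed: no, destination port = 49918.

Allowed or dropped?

Atomic conditions:
  destination is internal: yes → true
  flow rate between 22929 pps and 40814 pps: 26188 in [22929, 40814] is true
  source is internal: yes → true
  source port ≥ 24490: 21313 ≥ 24490 is false
  source port ≥ 17414: 21313 ≥ 17414 is true
  NOT TLS handshake observed: no → true
  source port > 9063: 21313 > 9063 is true
  destination zone = vpn: dmz == vpn is false
  destination port ≤ 40184: 49918 ≤ 40184 is false
  source on blocklist: no → false
  flow rate ≤ 3319 pps: 26188 ≤ 3319 is false
  part of established connection: yes → true
Combine:
[1.3] true OR false = true
[1.4.1] exactly-one(true, true) = false
[1.4] NOT false = true
[1] true AND true AND true AND true = true
[2.1.1] true OR false = true
[2.1] NOT true = false
[2.2] false → false (antecedent false ⇒ implication holds) = true
[2.3.1] false → true (antecedent false ⇒ implication holds) = true
[2.3] NOT true = false
[2] exactly-one(false, true, false) = true
[root] exactly-one(true, true) = false
Overall: false → dropped

Dropped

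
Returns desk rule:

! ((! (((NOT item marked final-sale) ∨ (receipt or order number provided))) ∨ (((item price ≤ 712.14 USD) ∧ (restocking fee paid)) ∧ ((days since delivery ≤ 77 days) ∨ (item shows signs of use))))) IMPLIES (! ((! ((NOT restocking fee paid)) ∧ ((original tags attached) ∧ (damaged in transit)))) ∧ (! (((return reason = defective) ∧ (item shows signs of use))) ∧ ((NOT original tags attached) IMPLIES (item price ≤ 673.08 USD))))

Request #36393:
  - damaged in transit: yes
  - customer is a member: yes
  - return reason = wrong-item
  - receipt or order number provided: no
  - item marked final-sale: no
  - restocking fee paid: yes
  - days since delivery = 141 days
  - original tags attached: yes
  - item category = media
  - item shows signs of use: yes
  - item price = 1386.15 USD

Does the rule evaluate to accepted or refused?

Refused

Atomic conditions:
  NOT item marked final-sale: no → true
  receipt or order number provided: no → false
  item price ≤ 712.14 USD: 1386.15 ≤ 712.14 is false
  restocking fee paid: yes → true
  days since delivery ≤ 77 days: 141 ≤ 77 is false
  item shows signs of use: yes → true
  NOT restocking fee paid: yes → false
  original tags attached: yes → true
  damaged in transit: yes → true
  return reason = defective: wrong-item == defective is false
  NOT original tags attached: yes → false
  item price ≤ 673.08 USD: 1386.15 ≤ 673.08 is false
Combine:
[1.1.1.1] true OR false = true
[1.1.1] NOT true = false
[1.1.2.1] false AND true = false
[1.1.2.2] false OR true = true
[1.1.2] false AND true = false
[1.1] false OR false = false
[1] NOT false = true
[2.1.1.1] NOT false = true
[2.1.1.2] true AND true = true
[2.1.1] true AND true = true
[2.1] NOT true = false
[2.2.1.1] false AND true = false
[2.2.1] NOT false = true
[2.2.2] false → false (antecedent false ⇒ implication holds) = true
[2.2] true AND true = true
[2] false AND true = false
[root] true → false = false
Overall: false → refused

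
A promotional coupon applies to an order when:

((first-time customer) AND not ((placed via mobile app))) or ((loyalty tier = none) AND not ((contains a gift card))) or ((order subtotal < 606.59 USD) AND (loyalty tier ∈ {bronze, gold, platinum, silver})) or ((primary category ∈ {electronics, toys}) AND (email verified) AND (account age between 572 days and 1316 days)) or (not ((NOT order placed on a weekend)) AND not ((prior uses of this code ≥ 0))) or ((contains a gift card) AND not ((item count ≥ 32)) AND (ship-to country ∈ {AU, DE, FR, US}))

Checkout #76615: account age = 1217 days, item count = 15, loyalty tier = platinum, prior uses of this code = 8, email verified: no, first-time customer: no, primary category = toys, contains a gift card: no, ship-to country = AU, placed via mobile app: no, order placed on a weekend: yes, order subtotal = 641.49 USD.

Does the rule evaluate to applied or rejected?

Atomic conditions:
  first-time customer: no → false
  placed via mobile app: no → false
  loyalty tier = none: platinum == none is false
  contains a gift card: no → false
  order subtotal < 606.59 USD: 641.49 < 606.59 is false
  loyalty tier ∈ {bronze, gold, platinum, silver}: platinum is in the set → true
  primary category ∈ {electronics, toys}: toys is in the set → true
  email verified: no → false
  account age between 572 days and 1316 days: 1217 in [572, 1316] is true
  NOT order placed on a weekend: yes → false
  prior uses of this code ≥ 0: 8 ≥ 0 is true
  item count ≥ 32: 15 ≥ 32 is false
  ship-to country ∈ {AU, DE, FR, US}: AU is in the set → true
Combine:
[1.2] NOT false = true
[1] false AND true = false
[2.2] NOT false = true
[2] false AND true = false
[3] false AND true = false
[4] true AND false AND true = false
[5.1] NOT false = true
[5.2] NOT true = false
[5] true AND false = false
[6.2] NOT false = true
[6] false AND true AND true = false
[root] false OR false OR false OR false OR false OR false = false
Overall: false → rejected

Rejected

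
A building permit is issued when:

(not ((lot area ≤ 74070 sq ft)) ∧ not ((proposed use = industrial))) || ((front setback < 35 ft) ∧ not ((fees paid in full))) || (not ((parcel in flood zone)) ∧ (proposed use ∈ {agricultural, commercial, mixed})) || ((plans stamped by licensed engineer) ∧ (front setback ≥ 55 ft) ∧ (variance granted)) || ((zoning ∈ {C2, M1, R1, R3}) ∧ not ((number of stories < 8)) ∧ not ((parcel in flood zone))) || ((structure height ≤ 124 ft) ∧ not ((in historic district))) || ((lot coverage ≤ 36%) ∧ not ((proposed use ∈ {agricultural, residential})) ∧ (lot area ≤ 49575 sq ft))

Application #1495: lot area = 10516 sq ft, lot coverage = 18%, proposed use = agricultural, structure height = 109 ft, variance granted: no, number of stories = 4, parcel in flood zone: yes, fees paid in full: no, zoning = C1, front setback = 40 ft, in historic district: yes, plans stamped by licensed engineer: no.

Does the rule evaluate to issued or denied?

Denied

Atomic conditions:
  lot area ≤ 74070 sq ft: 10516 ≤ 74070 is true
  proposed use = industrial: agricultural == industrial is false
  front setback < 35 ft: 40 < 35 is false
  fees paid in full: no → false
  parcel in flood zone: yes → true
  proposed use ∈ {agricultural, commercial, mixed}: agricultural is in the set → true
  plans stamped by licensed engineer: no → false
  front setback ≥ 55 ft: 40 ≥ 55 is false
  variance granted: no → false
  zoning ∈ {C2, M1, R1, R3}: C1 is not in the set → false
  number of stories < 8: 4 < 8 is true
  structure height ≤ 124 ft: 109 ≤ 124 is true
  in historic district: yes → true
  lot coverage ≤ 36%: 18 ≤ 36 is true
  proposed use ∈ {agricultural, residential}: agricultural is in the set → true
  lot area ≤ 49575 sq ft: 10516 ≤ 49575 is true
Combine:
[1.1] NOT true = false
[1.2] NOT false = true
[1] false AND true = false
[2.2] NOT false = true
[2] false AND true = false
[3.1] NOT true = false
[3] false AND true = false
[4] false AND false AND false = false
[5.2] NOT true = false
[5.3] NOT true = false
[5] false AND false AND false = false
[6.2] NOT true = false
[6] true AND false = false
[7.2] NOT true = false
[7] true AND false AND true = false
[root] false OR false OR false OR false OR false OR false OR false = false
Overall: false → denied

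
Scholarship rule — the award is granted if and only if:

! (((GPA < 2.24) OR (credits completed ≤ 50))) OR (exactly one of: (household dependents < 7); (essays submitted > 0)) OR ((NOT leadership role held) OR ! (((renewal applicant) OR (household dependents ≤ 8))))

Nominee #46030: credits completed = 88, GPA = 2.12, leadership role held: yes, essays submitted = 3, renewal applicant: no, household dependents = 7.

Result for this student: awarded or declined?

Atomic conditions:
  GPA < 2.24: 2.12 < 2.24 is true
  credits completed ≤ 50: 88 ≤ 50 is false
  household dependents < 7: 7 < 7 is false
  essays submitted > 0: 3 > 0 is true
  NOT leadership role held: yes → false
  renewal applicant: no → false
  household dependents ≤ 8: 7 ≤ 8 is true
Combine:
[1.1] true OR false = true
[1] NOT true = false
[2] exactly-one(false, true) = true
[3.2.1] false OR true = true
[3.2] NOT true = false
[3] false OR false = false
[root] false OR true OR false = true
Overall: true → awarded

Awarded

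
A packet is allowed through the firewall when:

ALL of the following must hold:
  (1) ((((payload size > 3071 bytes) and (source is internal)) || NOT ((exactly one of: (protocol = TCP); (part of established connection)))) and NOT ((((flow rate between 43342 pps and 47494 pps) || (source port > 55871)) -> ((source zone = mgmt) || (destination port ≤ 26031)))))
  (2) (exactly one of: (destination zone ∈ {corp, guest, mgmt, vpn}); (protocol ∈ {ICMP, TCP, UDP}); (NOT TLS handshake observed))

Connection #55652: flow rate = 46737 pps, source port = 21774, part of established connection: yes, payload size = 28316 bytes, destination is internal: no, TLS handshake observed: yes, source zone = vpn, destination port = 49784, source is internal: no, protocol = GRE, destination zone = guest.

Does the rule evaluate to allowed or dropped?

Atomic conditions:
  payload size > 3071 bytes: 28316 > 3071 is true
  source is internal: no → false
  protocol = TCP: GRE == TCP is false
  part of established connection: yes → true
  flow rate between 43342 pps and 47494 pps: 46737 in [43342, 47494] is true
  source port > 55871: 21774 > 55871 is false
  source zone = mgmt: vpn == mgmt is false
  destination port ≤ 26031: 49784 ≤ 26031 is false
  destination zone ∈ {corp, guest, mgmt, vpn}: guest is in the set → true
  protocol ∈ {ICMP, TCP, UDP}: GRE is not in the set → false
  NOT TLS handshake observed: yes → false
Combine:
[1.1.1] true AND false = false
[1.1.2.1] exactly-one(false, true) = true
[1.1.2] NOT true = false
[1.1] false OR false = false
[1.2.1.1] true OR false = true
[1.2.1.2] false OR false = false
[1.2.1] true → false = false
[1.2] NOT false = true
[1] false AND true = false
[2] exactly-one(true, false, false) = true
[root] false AND true = false
Overall: false → dropped

Dropped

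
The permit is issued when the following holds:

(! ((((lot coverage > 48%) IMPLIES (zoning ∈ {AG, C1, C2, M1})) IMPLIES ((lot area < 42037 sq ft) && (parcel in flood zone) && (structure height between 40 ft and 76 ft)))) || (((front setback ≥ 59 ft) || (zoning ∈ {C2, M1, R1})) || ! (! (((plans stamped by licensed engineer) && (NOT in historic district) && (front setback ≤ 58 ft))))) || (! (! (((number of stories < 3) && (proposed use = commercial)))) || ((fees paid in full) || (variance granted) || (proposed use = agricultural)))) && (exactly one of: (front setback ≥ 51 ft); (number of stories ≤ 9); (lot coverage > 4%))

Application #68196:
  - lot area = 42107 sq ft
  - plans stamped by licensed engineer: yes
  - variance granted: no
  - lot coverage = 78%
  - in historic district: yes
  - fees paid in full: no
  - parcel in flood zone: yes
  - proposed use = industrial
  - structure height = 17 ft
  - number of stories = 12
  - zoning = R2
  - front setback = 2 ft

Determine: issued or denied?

Atomic conditions:
  lot coverage > 48%: 78 > 48 is true
  zoning ∈ {AG, C1, C2, M1}: R2 is not in the set → false
  lot area < 42037 sq ft: 42107 < 42037 is false
  parcel in flood zone: yes → true
  structure height between 40 ft and 76 ft: 17 in [40, 76] is false
  front setback ≥ 59 ft: 2 ≥ 59 is false
  zoning ∈ {C2, M1, R1}: R2 is not in the set → false
  plans stamped by licensed engineer: yes → true
  NOT in historic district: yes → false
  front setback ≤ 58 ft: 2 ≤ 58 is true
  number of stories < 3: 12 < 3 is false
  proposed use = commercial: industrial == commercial is false
  fees paid in full: no → false
  variance granted: no → false
  proposed use = agricultural: industrial == agricultural is false
  front setback ≥ 51 ft: 2 ≥ 51 is false
  number of stories ≤ 9: 12 ≤ 9 is false
  lot coverage > 4%: 78 > 4 is true
Combine:
[1.1.1.1] true → false = false
[1.1.1.2] false AND true AND false = false
[1.1.1] false → false (antecedent false ⇒ implication holds) = true
[1.1] NOT true = false
[1.2.1] false OR false = false
[1.2.2.1.1] true AND false AND true = false
[1.2.2.1] NOT false = true
[1.2.2] NOT true = false
[1.2] false OR false = false
[1.3.1.1.1] false AND false = false
[1.3.1.1] NOT false = true
[1.3.1] NOT true = false
[1.3.2] false OR false OR false = false
[1.3] false OR false = false
[1] false OR false OR false = false
[2] exactly-one(false, false, true) = true
[root] false AND true = false
Overall: false → denied

Denied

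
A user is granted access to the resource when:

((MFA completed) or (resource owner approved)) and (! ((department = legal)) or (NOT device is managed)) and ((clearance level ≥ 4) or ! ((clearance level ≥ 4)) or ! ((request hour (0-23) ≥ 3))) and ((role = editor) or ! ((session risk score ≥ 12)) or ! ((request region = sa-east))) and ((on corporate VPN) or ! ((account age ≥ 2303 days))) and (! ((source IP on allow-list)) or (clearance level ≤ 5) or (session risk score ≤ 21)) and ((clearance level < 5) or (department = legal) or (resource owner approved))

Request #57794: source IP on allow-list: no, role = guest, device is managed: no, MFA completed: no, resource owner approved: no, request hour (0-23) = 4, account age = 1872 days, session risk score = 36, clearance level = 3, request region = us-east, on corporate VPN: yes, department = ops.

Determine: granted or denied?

Denied

Atomic conditions:
  MFA completed: no → false
  resource owner approved: no → false
  department = legal: ops == legal is false
  NOT device is managed: no → true
  clearance level ≥ 4: 3 ≥ 4 is false
  request hour (0-23) ≥ 3: 4 ≥ 3 is true
  role = editor: guest == editor is false
  session risk score ≥ 12: 36 ≥ 12 is true
  request region = sa-east: us-east == sa-east is false
  on corporate VPN: yes → true
  account age ≥ 2303 days: 1872 ≥ 2303 is false
  source IP on allow-list: no → false
  clearance level ≤ 5: 3 ≤ 5 is true
  session risk score ≤ 21: 36 ≤ 21 is false
  clearance level < 5: 3 < 5 is true
Combine:
[1] false OR false = false
[2.1] NOT false = true
[2] true OR true = true
[3.2] NOT false = true
[3.3] NOT true = false
[3] false OR true OR false = true
[4.2] NOT true = false
[4.3] NOT false = true
[4] false OR false OR true = true
[5.2] NOT false = true
[5] true OR true = true
[6.1] NOT false = true
[6] true OR true OR false = true
[7] true OR false OR false = true
[root] false AND true AND true AND true AND true AND true AND true = false
Overall: false → denied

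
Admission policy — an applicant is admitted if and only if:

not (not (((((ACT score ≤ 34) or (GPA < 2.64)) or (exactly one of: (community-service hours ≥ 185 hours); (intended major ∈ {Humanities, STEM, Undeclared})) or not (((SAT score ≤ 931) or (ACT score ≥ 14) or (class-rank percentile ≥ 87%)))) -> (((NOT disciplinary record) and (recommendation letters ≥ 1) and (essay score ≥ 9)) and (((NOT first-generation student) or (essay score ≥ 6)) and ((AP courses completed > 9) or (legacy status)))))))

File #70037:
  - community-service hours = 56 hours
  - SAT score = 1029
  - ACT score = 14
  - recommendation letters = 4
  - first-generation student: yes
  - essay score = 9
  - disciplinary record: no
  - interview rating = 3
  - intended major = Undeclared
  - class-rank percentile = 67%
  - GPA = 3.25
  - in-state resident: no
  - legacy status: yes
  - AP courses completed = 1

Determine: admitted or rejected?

Admitted

Atomic conditions:
  ACT score ≤ 34: 14 ≤ 34 is true
  GPA < 2.64: 3.25 < 2.64 is false
  community-service hours ≥ 185 hours: 56 ≥ 185 is false
  intended major ∈ {Humanities, STEM, Undeclared}: Undeclared is in the set → true
  SAT score ≤ 931: 1029 ≤ 931 is false
  ACT score ≥ 14: 14 ≥ 14 is true
  class-rank percentile ≥ 87%: 67 ≥ 87 is false
  NOT disciplinary record: no → true
  recommendation letters ≥ 1: 4 ≥ 1 is true
  essay score ≥ 9: 9 ≥ 9 is true
  NOT first-generation student: yes → false
  essay score ≥ 6: 9 ≥ 6 is true
  AP courses completed > 9: 1 > 9 is false
  legacy status: yes → true
Combine:
[1.1.1.1] true OR false = true
[1.1.1.2] exactly-one(false, true) = true
[1.1.1.3.1] false OR true OR false = true
[1.1.1.3] NOT true = false
[1.1.1] true OR true OR false = true
[1.1.2.1] true AND true AND true = true
[1.1.2.2.1] false OR true = true
[1.1.2.2.2] false OR true = true
[1.1.2.2] true AND true = true
[1.1.2] true AND true = true
[1.1] true → true = true
[1] NOT true = false
[root] NOT false = true
Overall: true → admitted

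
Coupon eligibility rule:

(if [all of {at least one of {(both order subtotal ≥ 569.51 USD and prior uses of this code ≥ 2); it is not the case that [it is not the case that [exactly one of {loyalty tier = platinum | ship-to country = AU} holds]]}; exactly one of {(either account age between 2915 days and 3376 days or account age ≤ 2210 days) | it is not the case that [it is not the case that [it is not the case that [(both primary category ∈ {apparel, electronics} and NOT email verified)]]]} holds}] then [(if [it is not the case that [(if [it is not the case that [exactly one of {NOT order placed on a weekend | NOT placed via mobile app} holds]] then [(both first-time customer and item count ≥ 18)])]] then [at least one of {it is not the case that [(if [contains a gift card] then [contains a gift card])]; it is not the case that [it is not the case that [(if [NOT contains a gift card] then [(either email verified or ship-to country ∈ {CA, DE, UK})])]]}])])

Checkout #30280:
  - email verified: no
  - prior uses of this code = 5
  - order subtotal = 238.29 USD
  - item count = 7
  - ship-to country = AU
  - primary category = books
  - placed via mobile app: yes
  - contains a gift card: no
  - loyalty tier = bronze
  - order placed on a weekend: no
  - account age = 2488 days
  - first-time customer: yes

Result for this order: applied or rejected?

Atomic conditions:
  order subtotal ≥ 569.51 USD: 238.29 ≥ 569.51 is false
  prior uses of this code ≥ 2: 5 ≥ 2 is true
  loyalty tier = platinum: bronze == platinum is false
  ship-to country = AU: AU == AU is true
  account age between 2915 days and 3376 days: 2488 in [2915, 3376] is false
  account age ≤ 2210 days: 2488 ≤ 2210 is false
  primary category ∈ {apparel, electronics}: books is not in the set → false
  NOT email verified: no → true
  NOT order placed on a weekend: no → true
  NOT placed via mobile app: yes → false
  first-time customer: yes → true
  item count ≥ 18: 7 ≥ 18 is false
  contains a gift card: no → false
  NOT contains a gift card: no → true
  email verified: no → false
  ship-to country ∈ {CA, DE, UK}: AU is not in the set → false
Combine:
[1.1.1] false AND true = false
[1.1.2.1.1] exactly-one(false, true) = true
[1.1.2.1] NOT true = false
[1.1.2] NOT false = true
[1.1] false OR true = true
[1.2.1] false OR false = false
[1.2.2.1.1.1] false AND true = false
[1.2.2.1.1] NOT false = true
[1.2.2.1] NOT true = false
[1.2.2] NOT false = true
[1.2] exactly-one(false, true) = true
[1] true AND true = true
[2.1.1.1.1] exactly-one(true, false) = true
[2.1.1.1] NOT true = false
[2.1.1.2] true AND false = false
[2.1.1] false → false (antecedent false ⇒ implication holds) = true
[2.1] NOT true = false
[2.2.1.1] false → false (antecedent false ⇒ implication holds) = true
[2.2.1] NOT true = false
[2.2.2.1.1.2] false OR false = false
[2.2.2.1.1] true → false = false
[2.2.2.1] NOT false = true
[2.2.2] NOT true = false
[2.2] false OR false = false
[2] false → false (antecedent false ⇒ implication holds) = true
[root] true → true = true
Overall: true → applied

Applied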